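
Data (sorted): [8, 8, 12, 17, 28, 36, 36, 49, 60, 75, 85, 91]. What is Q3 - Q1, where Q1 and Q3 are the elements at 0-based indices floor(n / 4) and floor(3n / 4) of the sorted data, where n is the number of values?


The data has n = 12 elements.
Q1 index = floor(12 / 4) = floor(3) = 3; Q3 index = floor(3 * 12 / 4) = floor(9) = 9
Q1 = element at index 3 = 17
Q3 = element at index 9 = 75
IQR = 75 - 17 = 58
Final answer: 58


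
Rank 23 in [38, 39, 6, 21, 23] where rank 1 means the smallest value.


Sort ascending: [6, 21, 23, 38, 39]
Find 23 in the sorted list.
23 is at position 3 (1-indexed).
Final answer: 3


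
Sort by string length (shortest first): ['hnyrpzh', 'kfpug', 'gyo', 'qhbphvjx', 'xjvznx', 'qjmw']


Compute lengths:
  'hnyrpzh' has length 7
  'kfpug' has length 5
  'gyo' has length 3
  'qhbphvjx' has length 8
  'xjvznx' has length 6
  'qjmw' has length 4
Lengths in increasing order: 3 < 4 < 5 < 6 < 7 < 8
Listing the words in that order gives the answer.
Final answer: ['gyo', 'qjmw', 'kfpug', 'xjvznx', 'hnyrpzh', 'qhbphvjx']


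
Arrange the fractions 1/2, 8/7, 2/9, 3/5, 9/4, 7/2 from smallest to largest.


Convert to decimal for comparison:
  1/2 = 0.5
  8/7 = 1.1429
  2/9 = 0.2222
  3/5 = 0.6
  9/4 = 2.25
  7/2 = 3.5
Decimals in increasing order: 0.2222 < 0.5 < 0.6 < 1.1429 < 2.25 < 3.5
Writing each back as its fraction gives the sorted order.
Final answer: 2/9, 1/2, 3/5, 8/7, 9/4, 7/2


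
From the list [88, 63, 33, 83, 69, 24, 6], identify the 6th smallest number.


Sort ascending: [6, 24, 33, 63, 69, 83, 88]
The 6th element (1-indexed) is at index 5.
Value = 83
Final answer: 83


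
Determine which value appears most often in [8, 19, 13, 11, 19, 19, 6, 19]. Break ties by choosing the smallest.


Count the frequency of each value:
  6 appears 1 time(s)
  8 appears 1 time(s)
  11 appears 1 time(s)
  13 appears 1 time(s)
  19 appears 4 time(s)
Maximum frequency is 4.
Only 19 reaches that frequency, so it is the mode.
Final answer: 19


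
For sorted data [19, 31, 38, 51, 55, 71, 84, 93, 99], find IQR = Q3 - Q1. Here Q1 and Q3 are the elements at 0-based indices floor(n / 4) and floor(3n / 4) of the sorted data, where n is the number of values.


The data has n = 9 elements.
Q1 index = floor(9 / 4) = floor(2.25) = 2; Q3 index = floor(3 * 9 / 4) = floor(6.75) = 6
Q1 = element at index 2 = 38
Q3 = element at index 6 = 84
IQR = 84 - 38 = 46
Final answer: 46


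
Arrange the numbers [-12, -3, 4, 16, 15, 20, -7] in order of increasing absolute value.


Compute absolute values:
  |-12| = 12
  |-3| = 3
  |4| = 4
  |16| = 16
  |15| = 15
  |20| = 20
  |-7| = 7
Absolute values in increasing order: 3 < 4 < 7 < 12 < 15 < 16 < 20
Listing the original numbers in that order gives the answer.
Final answer: [-3, 4, -7, -12, 15, 16, 20]


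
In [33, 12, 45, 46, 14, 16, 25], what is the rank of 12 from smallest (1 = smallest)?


Sort ascending: [12, 14, 16, 25, 33, 45, 46]
Find 12 in the sorted list.
12 is at position 1 (1-indexed).
Final answer: 1


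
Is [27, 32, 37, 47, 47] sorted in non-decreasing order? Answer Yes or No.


Check consecutive pairs:
  27 <= 32? True
  32 <= 37? True
  37 <= 47? True
  47 <= 47? True
Every consecutive pair is in order, so the list is non-decreasing.
Final answer: Yes


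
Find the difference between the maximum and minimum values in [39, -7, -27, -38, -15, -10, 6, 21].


Maximum value: 39
Minimum value: -38
Range = 39 - (-38) = 77
Final answer: 77


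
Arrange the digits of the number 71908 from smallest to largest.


The number 71908 has digits: 7, 1, 9, 0, 8
Sorted: 0, 1, 7, 8, 9
Joining the sorted digits gives the result.
Final answer: 01789


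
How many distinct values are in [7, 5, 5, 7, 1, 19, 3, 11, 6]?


List all unique values:
Distinct values: [1, 3, 5, 6, 7, 11, 19]
Count = 7
Final answer: 7


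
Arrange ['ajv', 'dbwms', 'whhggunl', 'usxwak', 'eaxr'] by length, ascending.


Compute lengths:
  'ajv' has length 3
  'dbwms' has length 5
  'whhggunl' has length 8
  'usxwak' has length 6
  'eaxr' has length 4
Lengths in increasing order: 3 < 4 < 5 < 6 < 8
Listing the words in that order gives the answer.
Final answer: ['ajv', 'eaxr', 'dbwms', 'usxwak', 'whhggunl']


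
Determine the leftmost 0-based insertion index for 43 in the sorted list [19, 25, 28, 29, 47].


List is sorted: [19, 25, 28, 29, 47]
We need the leftmost position where 43 can be inserted, i.e. the first index whose element is >= 43 (or the end of the list if none is).
Binary search with low=0, high=5 (0-based indices):
  low=0, high=5, mid=2: a[2]=28 < 43, so low = 3
  low=3, high=5, mid=4: a[4]=47 >= 43, so high = 4
  low=3, high=4, mid=3: a[3]=29 < 43, so low = 4
Now low = high = 4, so the insertion index is 4.
Final answer: 4


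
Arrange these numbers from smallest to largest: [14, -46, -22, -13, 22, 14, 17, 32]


Original list: [14, -46, -22, -13, 22, 14, 17, 32]
Repeatedly take the smallest remaining element:
  Remaining [14, -46, -22, -13, 22, 14, 17, 32] -> smallest is -46
  Remaining [14, -22, -13, 22, 14, 17, 32] -> smallest is -22
  Remaining [14, -13, 22, 14, 17, 32] -> smallest is -13
  Remaining [14, 22, 14, 17, 32] -> smallest is 14
  Remaining [22, 14, 17, 32] -> smallest is 14
  Remaining [22, 17, 32] -> smallest is 17
  Remaining [22, 32] -> smallest is 22
  Remaining [32] -> smallest is 32
Collecting the picks in order gives the sorted list.
Final answer: [-46, -22, -13, 14, 14, 17, 22, 32]


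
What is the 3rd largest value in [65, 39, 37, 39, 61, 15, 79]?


Sort descending: [79, 65, 61, 39, 39, 37, 15]
The 3rd element (1-indexed) is at index 2.
Value = 61
Final answer: 61


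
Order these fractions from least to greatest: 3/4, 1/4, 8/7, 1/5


Convert to decimal for comparison:
  3/4 = 0.75
  1/4 = 0.25
  8/7 = 1.1429
  1/5 = 0.2
Decimals in increasing order: 0.2 < 0.25 < 0.75 < 1.1429
Writing each back as its fraction gives the sorted order.
Final answer: 1/5, 1/4, 3/4, 8/7


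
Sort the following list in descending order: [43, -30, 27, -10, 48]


Original list: [43, -30, 27, -10, 48]
Repeatedly take the largest remaining element:
  Remaining [43, -30, 27, -10, 48] -> largest is 48
  Remaining [43, -30, 27, -10] -> largest is 43
  Remaining [-30, 27, -10] -> largest is 27
  Remaining [-30, -10] -> largest is -10
  Remaining [-30] -> largest is -30
Collecting the picks in order gives the descending list.
Final answer: [48, 43, 27, -10, -30]


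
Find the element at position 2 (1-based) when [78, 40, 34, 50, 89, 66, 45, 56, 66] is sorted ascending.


Sort ascending: [34, 40, 45, 50, 56, 66, 66, 78, 89]
The 2nd element (1-indexed) is at index 1.
Value = 40
Final answer: 40


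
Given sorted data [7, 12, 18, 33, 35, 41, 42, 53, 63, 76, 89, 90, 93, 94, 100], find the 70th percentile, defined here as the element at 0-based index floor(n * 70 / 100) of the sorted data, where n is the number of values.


The dataset has n = 15 elements.
Index = floor(15 * 70 / 100) = floor(1050 / 100) = floor(10.5) = 10
Counting from index 0 in the sorted data, the element at index 10 is 89.
Final answer: 89


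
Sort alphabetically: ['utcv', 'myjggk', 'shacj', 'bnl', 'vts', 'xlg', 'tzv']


Compare strings character by character (the first differing letter decides):
  'bnl' < 'myjggk' since 'b' < 'm' at position 1
  'myjggk' < 'shacj' since 'm' < 's' at position 1
  'shacj' < 'tzv' since 's' < 't' at position 1
  'tzv' < 'utcv' since 't' < 'u' at position 1
  'utcv' < 'vts' since 'u' < 'v' at position 1
  'vts' < 'xlg' since 'v' < 'x' at position 1
Chaining these comparisons gives the alphabetical order.
Final answer: ['bnl', 'myjggk', 'shacj', 'tzv', 'utcv', 'vts', 'xlg']


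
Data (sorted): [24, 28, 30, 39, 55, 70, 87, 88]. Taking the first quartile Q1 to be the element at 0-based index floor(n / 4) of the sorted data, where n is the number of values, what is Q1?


The list has n = 8 elements.
Q1 index = floor(8 / 4) = floor(2) = 2
Counting from index 0 in the sorted data, the element at index 2 is 30.
Final answer: 30


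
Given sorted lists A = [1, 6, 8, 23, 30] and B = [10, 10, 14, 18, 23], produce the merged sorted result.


List A: [1, 6, 8, 23, 30]
List B: [10, 10, 14, 18, 23]
Repeatedly compare the front elements and take the smaller:
  1 vs 10 -> take 1
  6 vs 10 -> take 6
  8 vs 10 -> take 8
  23 vs 10 -> take 10
  23 vs 10 -> take 10
  23 vs 14 -> take 14
  23 vs 18 -> take 18
  23 vs 23 -> take 23
  30 vs 23 -> take 23
  B is exhausted; append the rest of A: [30]
Final answer: [1, 6, 8, 10, 10, 14, 18, 23, 23, 30]


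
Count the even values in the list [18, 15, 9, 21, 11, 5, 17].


Check each element:
  18 is even
  15 is odd
  9 is odd
  21 is odd
  11 is odd
  5 is odd
  17 is odd
Evens: [18]
Count of evens = 1
Final answer: 1


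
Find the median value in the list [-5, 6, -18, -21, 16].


First, sort the list: [-21, -18, -5, 6, 16]
The list has 5 elements (odd count).
The middle index is 2 (0-based), and the element there is -5.
Final answer: -5


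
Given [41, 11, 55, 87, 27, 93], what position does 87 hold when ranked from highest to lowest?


Sort descending: [93, 87, 55, 41, 27, 11]
Find 87 in the sorted list.
87 is at position 2.
Final answer: 2


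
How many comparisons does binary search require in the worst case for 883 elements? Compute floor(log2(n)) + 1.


Binary search halves the search space each step.
Maximum comparisons = floor(log2(883)) + 1
log2(883) = 9.7863
floor(log2(883)) = 9, so 9 + 1 = 10
Final answer: 10


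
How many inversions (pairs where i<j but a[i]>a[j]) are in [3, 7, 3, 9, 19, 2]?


For each element, count the later elements that are smaller than it:
  3 (index 0): smaller elements after it = [2] -> 1
  7 (index 1): smaller elements after it = [3, 2] -> 2
  3 (index 2): smaller elements after it = [2] -> 1
  9 (index 3): smaller elements after it = [2] -> 1
  19 (index 4): smaller elements after it = [2] -> 1
Total inversions = 1 + 2 + 1 + 1 + 1 = 6
Final answer: 6


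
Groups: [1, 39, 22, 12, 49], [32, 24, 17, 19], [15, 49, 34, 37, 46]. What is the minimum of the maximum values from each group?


Find max of each group:
  Group 1: [1, 39, 22, 12, 49] -> max = 49
  Group 2: [32, 24, 17, 19] -> max = 32
  Group 3: [15, 49, 34, 37, 46] -> max = 49
Maxes: [49, 32, 49]
Minimum of maxes = 32
Final answer: 32


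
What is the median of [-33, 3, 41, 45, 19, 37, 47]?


First, sort the list: [-33, 3, 19, 37, 41, 45, 47]
The list has 7 elements (odd count).
The middle index is 3 (0-based), and the element there is 37.
Final answer: 37


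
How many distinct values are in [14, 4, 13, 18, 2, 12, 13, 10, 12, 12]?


List all unique values:
Distinct values: [2, 4, 10, 12, 13, 14, 18]
Count = 7
Final answer: 7


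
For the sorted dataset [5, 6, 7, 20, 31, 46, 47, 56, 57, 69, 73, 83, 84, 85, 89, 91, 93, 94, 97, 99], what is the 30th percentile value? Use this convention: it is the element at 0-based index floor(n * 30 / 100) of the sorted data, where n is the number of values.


The dataset has n = 20 elements.
Index = floor(20 * 30 / 100) = floor(600 / 100) = floor(6) = 6
Counting from index 0 in the sorted data, the element at index 6 is 47.
Final answer: 47


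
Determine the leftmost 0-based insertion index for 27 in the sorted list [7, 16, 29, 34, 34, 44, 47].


List is sorted: [7, 16, 29, 34, 34, 44, 47]
We need the leftmost position where 27 can be inserted, i.e. the first index whose element is >= 27 (or the end of the list if none is).
Binary search with low=0, high=7 (0-based indices):
  low=0, high=7, mid=3: a[3]=34 >= 27, so high = 3
  low=0, high=3, mid=1: a[1]=16 < 27, so low = 2
  low=2, high=3, mid=2: a[2]=29 >= 27, so high = 2
Now low = high = 2, so the insertion index is 2.
Final answer: 2


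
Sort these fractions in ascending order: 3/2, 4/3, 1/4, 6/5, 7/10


Convert to decimal for comparison:
  3/2 = 1.5
  4/3 = 1.3333
  1/4 = 0.25
  6/5 = 1.2
  7/10 = 0.7
Decimals in increasing order: 0.25 < 0.7 < 1.2 < 1.3333 < 1.5
Writing each back as its fraction gives the sorted order.
Final answer: 1/4, 7/10, 6/5, 4/3, 3/2


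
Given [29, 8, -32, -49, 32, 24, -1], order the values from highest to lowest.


Original list: [29, 8, -32, -49, 32, 24, -1]
Repeatedly take the largest remaining element:
  Remaining [29, 8, -32, -49, 32, 24, -1] -> largest is 32
  Remaining [29, 8, -32, -49, 24, -1] -> largest is 29
  Remaining [8, -32, -49, 24, -1] -> largest is 24
  Remaining [8, -32, -49, -1] -> largest is 8
  Remaining [-32, -49, -1] -> largest is -1
  Remaining [-32, -49] -> largest is -32
  Remaining [-49] -> largest is -49
Collecting the picks in order gives the descending list.
Final answer: [32, 29, 24, 8, -1, -32, -49]


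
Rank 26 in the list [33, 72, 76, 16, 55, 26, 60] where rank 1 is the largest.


Sort descending: [76, 72, 60, 55, 33, 26, 16]
Find 26 in the sorted list.
26 is at position 6.
Final answer: 6


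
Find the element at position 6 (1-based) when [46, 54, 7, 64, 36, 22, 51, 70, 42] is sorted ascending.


Sort ascending: [7, 22, 36, 42, 46, 51, 54, 64, 70]
The 6th element (1-indexed) is at index 5.
Value = 51
Final answer: 51


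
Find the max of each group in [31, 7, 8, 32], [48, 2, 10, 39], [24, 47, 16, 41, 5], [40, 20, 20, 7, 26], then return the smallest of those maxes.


Find max of each group:
  Group 1: [31, 7, 8, 32] -> max = 32
  Group 2: [48, 2, 10, 39] -> max = 48
  Group 3: [24, 47, 16, 41, 5] -> max = 47
  Group 4: [40, 20, 20, 7, 26] -> max = 40
Maxes: [32, 48, 47, 40]
Minimum of maxes = 32
Final answer: 32


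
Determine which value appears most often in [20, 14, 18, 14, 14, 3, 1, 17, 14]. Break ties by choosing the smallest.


Count the frequency of each value:
  1 appears 1 time(s)
  3 appears 1 time(s)
  14 appears 4 time(s)
  17 appears 1 time(s)
  18 appears 1 time(s)
  20 appears 1 time(s)
Maximum frequency is 4.
Only 14 reaches that frequency, so it is the mode.
Final answer: 14


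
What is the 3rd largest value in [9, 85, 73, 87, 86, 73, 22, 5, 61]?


Sort descending: [87, 86, 85, 73, 73, 61, 22, 9, 5]
The 3rd element (1-indexed) is at index 2.
Value = 85
Final answer: 85


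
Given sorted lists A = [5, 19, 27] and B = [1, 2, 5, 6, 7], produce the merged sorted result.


List A: [5, 19, 27]
List B: [1, 2, 5, 6, 7]
Repeatedly compare the front elements and take the smaller:
  5 vs 1 -> take 1
  5 vs 2 -> take 2
  5 vs 5 -> take 5
  19 vs 5 -> take 5
  19 vs 6 -> take 6
  19 vs 7 -> take 7
  B is exhausted; append the rest of A: [19, 27]
Final answer: [1, 2, 5, 5, 6, 7, 19, 27]


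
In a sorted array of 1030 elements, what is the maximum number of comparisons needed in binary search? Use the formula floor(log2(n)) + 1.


Binary search halves the search space each step.
Maximum comparisons = floor(log2(1030)) + 1
log2(1030) = 10.0084
floor(log2(1030)) = 10, so 10 + 1 = 11
Final answer: 11


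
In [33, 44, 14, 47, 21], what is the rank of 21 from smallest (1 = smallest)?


Sort ascending: [14, 21, 33, 44, 47]
Find 21 in the sorted list.
21 is at position 2 (1-indexed).
Final answer: 2


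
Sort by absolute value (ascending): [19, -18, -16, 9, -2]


Compute absolute values:
  |19| = 19
  |-18| = 18
  |-16| = 16
  |9| = 9
  |-2| = 2
Absolute values in increasing order: 2 < 9 < 16 < 18 < 19
Listing the original numbers in that order gives the answer.
Final answer: [-2, 9, -16, -18, 19]


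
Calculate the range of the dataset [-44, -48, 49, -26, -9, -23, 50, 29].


Maximum value: 50
Minimum value: -48
Range = 50 - (-48) = 98
Final answer: 98


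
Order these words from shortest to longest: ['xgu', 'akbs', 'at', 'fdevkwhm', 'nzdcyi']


Compute lengths:
  'xgu' has length 3
  'akbs' has length 4
  'at' has length 2
  'fdevkwhm' has length 8
  'nzdcyi' has length 6
Lengths in increasing order: 2 < 3 < 4 < 6 < 8
Listing the words in that order gives the answer.
Final answer: ['at', 'xgu', 'akbs', 'nzdcyi', 'fdevkwhm']


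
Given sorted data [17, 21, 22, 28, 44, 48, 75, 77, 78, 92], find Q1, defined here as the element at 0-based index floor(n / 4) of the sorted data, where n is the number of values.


The list has n = 10 elements.
Q1 index = floor(10 / 4) = floor(2.5) = 2
Counting from index 0 in the sorted data, the element at index 2 is 22.
Final answer: 22


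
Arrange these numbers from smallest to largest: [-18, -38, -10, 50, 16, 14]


Original list: [-18, -38, -10, 50, 16, 14]
Repeatedly take the smallest remaining element:
  Remaining [-18, -38, -10, 50, 16, 14] -> smallest is -38
  Remaining [-18, -10, 50, 16, 14] -> smallest is -18
  Remaining [-10, 50, 16, 14] -> smallest is -10
  Remaining [50, 16, 14] -> smallest is 14
  Remaining [50, 16] -> smallest is 16
  Remaining [50] -> smallest is 50
Collecting the picks in order gives the sorted list.
Final answer: [-38, -18, -10, 14, 16, 50]


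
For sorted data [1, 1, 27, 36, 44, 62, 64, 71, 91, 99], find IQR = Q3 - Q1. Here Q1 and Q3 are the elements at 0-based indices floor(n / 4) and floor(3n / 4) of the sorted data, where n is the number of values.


The data has n = 10 elements.
Q1 index = floor(10 / 4) = floor(2.5) = 2; Q3 index = floor(3 * 10 / 4) = floor(7.5) = 7
Q1 = element at index 2 = 27
Q3 = element at index 7 = 71
IQR = 71 - 27 = 44
Final answer: 44


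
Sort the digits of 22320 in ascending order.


The number 22320 has digits: 2, 2, 3, 2, 0
Sorted: 0, 2, 2, 2, 3
Joining the sorted digits gives the result.
Final answer: 02223


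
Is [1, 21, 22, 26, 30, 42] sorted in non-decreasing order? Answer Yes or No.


Check consecutive pairs:
  1 <= 21? True
  21 <= 22? True
  22 <= 26? True
  26 <= 30? True
  30 <= 42? True
Every consecutive pair is in order, so the list is non-decreasing.
Final answer: Yes


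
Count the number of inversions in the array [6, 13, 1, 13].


For each element, count the later elements that are smaller than it:
  6 (index 0): smaller elements after it = [1] -> 1
  13 (index 1): smaller elements after it = [1] -> 1
  1 (index 2): smaller elements after it = [] -> 0
Total inversions = 1 + 1 + 0 = 2
Final answer: 2


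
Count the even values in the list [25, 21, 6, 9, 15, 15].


Check each element:
  25 is odd
  21 is odd
  6 is even
  9 is odd
  15 is odd
  15 is odd
Evens: [6]
Count of evens = 1
Final answer: 1


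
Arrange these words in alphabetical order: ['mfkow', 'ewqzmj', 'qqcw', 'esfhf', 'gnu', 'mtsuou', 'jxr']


Compare strings character by character (the first differing letter decides):
  'esfhf' < 'ewqzmj' since 's' < 'w' at position 2
  'ewqzmj' < 'gnu' since 'e' < 'g' at position 1
  'gnu' < 'jxr' since 'g' < 'j' at position 1
  'jxr' < 'mfkow' since 'j' < 'm' at position 1
  'mfkow' < 'mtsuou' since 'f' < 't' at position 2
  'mtsuou' < 'qqcw' since 'm' < 'q' at position 1
Chaining these comparisons gives the alphabetical order.
Final answer: ['esfhf', 'ewqzmj', 'gnu', 'jxr', 'mfkow', 'mtsuou', 'qqcw']


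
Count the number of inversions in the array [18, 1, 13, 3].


For each element, count the later elements that are smaller than it:
  18 (index 0): smaller elements after it = [1, 13, 3] -> 3
  1 (index 1): smaller elements after it = [] -> 0
  13 (index 2): smaller elements after it = [3] -> 1
Total inversions = 3 + 0 + 1 = 4
Final answer: 4


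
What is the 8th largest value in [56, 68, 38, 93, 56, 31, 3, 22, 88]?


Sort descending: [93, 88, 68, 56, 56, 38, 31, 22, 3]
The 8th element (1-indexed) is at index 7.
Value = 22
Final answer: 22


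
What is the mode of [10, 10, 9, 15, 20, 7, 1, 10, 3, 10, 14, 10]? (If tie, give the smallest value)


Count the frequency of each value:
  1 appears 1 time(s)
  3 appears 1 time(s)
  7 appears 1 time(s)
  9 appears 1 time(s)
  10 appears 5 time(s)
  14 appears 1 time(s)
  15 appears 1 time(s)
  20 appears 1 time(s)
Maximum frequency is 5.
Only 10 reaches that frequency, so it is the mode.
Final answer: 10


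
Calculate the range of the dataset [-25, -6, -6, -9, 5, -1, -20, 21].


Maximum value: 21
Minimum value: -25
Range = 21 - (-25) = 46
Final answer: 46


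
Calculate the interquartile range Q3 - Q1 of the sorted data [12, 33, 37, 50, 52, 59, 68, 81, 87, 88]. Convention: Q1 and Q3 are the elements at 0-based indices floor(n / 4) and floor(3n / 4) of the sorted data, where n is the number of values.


The data has n = 10 elements.
Q1 index = floor(10 / 4) = floor(2.5) = 2; Q3 index = floor(3 * 10 / 4) = floor(7.5) = 7
Q1 = element at index 2 = 37
Q3 = element at index 7 = 81
IQR = 81 - 37 = 44
Final answer: 44


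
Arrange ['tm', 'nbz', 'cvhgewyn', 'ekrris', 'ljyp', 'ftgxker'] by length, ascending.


Compute lengths:
  'tm' has length 2
  'nbz' has length 3
  'cvhgewyn' has length 8
  'ekrris' has length 6
  'ljyp' has length 4
  'ftgxker' has length 7
Lengths in increasing order: 2 < 3 < 4 < 6 < 7 < 8
Listing the words in that order gives the answer.
Final answer: ['tm', 'nbz', 'ljyp', 'ekrris', 'ftgxker', 'cvhgewyn']


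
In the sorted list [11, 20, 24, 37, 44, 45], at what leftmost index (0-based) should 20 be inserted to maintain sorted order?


List is sorted: [11, 20, 24, 37, 44, 45]
We need the leftmost position where 20 can be inserted, i.e. the first index whose element is >= 20 (or the end of the list if none is).
Binary search with low=0, high=6 (0-based indices):
  low=0, high=6, mid=3: a[3]=37 >= 20, so high = 3
  low=0, high=3, mid=1: a[1]=20 >= 20, so high = 1
  low=0, high=1, mid=0: a[0]=11 < 20, so low = 1
Now low = high = 1, so the insertion index is 1.
Final answer: 1


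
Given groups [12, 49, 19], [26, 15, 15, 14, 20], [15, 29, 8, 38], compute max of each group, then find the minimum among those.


Find max of each group:
  Group 1: [12, 49, 19] -> max = 49
  Group 2: [26, 15, 15, 14, 20] -> max = 26
  Group 3: [15, 29, 8, 38] -> max = 38
Maxes: [49, 26, 38]
Minimum of maxes = 26
Final answer: 26


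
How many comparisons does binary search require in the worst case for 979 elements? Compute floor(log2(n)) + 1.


Binary search halves the search space each step.
Maximum comparisons = floor(log2(979)) + 1
log2(979) = 9.9352
floor(log2(979)) = 9, so 9 + 1 = 10
Final answer: 10


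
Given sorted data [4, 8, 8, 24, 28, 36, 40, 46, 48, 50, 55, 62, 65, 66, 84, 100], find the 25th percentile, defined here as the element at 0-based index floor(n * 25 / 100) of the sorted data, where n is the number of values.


The dataset has n = 16 elements.
Index = floor(16 * 25 / 100) = floor(400 / 100) = floor(4) = 4
Counting from index 0 in the sorted data, the element at index 4 is 28.
Final answer: 28


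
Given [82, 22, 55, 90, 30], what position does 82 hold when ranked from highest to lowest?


Sort descending: [90, 82, 55, 30, 22]
Find 82 in the sorted list.
82 is at position 2.
Final answer: 2


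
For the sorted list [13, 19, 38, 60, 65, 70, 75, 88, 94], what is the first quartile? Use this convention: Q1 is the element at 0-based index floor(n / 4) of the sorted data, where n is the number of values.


The list has n = 9 elements.
Q1 index = floor(9 / 4) = floor(2.25) = 2
Counting from index 0 in the sorted data, the element at index 2 is 38.
Final answer: 38


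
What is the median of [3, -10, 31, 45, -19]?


First, sort the list: [-19, -10, 3, 31, 45]
The list has 5 elements (odd count).
The middle index is 2 (0-based), and the element there is 3.
Final answer: 3


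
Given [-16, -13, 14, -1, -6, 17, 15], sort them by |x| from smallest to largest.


Compute absolute values:
  |-16| = 16
  |-13| = 13
  |14| = 14
  |-1| = 1
  |-6| = 6
  |17| = 17
  |15| = 15
Absolute values in increasing order: 1 < 6 < 13 < 14 < 15 < 16 < 17
Listing the original numbers in that order gives the answer.
Final answer: [-1, -6, -13, 14, 15, -16, 17]


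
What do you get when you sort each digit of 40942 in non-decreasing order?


The number 40942 has digits: 4, 0, 9, 4, 2
Sorted: 0, 2, 4, 4, 9
Joining the sorted digits gives the result.
Final answer: 02449


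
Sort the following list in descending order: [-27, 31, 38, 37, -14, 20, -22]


Original list: [-27, 31, 38, 37, -14, 20, -22]
Repeatedly take the largest remaining element:
  Remaining [-27, 31, 38, 37, -14, 20, -22] -> largest is 38
  Remaining [-27, 31, 37, -14, 20, -22] -> largest is 37
  Remaining [-27, 31, -14, 20, -22] -> largest is 31
  Remaining [-27, -14, 20, -22] -> largest is 20
  Remaining [-27, -14, -22] -> largest is -14
  Remaining [-27, -22] -> largest is -22
  Remaining [-27] -> largest is -27
Collecting the picks in order gives the descending list.
Final answer: [38, 37, 31, 20, -14, -22, -27]


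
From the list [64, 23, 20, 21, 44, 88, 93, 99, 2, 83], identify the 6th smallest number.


Sort ascending: [2, 20, 21, 23, 44, 64, 83, 88, 93, 99]
The 6th element (1-indexed) is at index 5.
Value = 64
Final answer: 64


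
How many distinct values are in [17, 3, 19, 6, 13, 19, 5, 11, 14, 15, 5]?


List all unique values:
Distinct values: [3, 5, 6, 11, 13, 14, 15, 17, 19]
Count = 9
Final answer: 9


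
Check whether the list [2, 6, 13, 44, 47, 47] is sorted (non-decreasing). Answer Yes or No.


Check consecutive pairs:
  2 <= 6? True
  6 <= 13? True
  13 <= 44? True
  44 <= 47? True
  47 <= 47? True
Every consecutive pair is in order, so the list is non-decreasing.
Final answer: Yes


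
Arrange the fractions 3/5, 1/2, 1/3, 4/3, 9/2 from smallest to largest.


Convert to decimal for comparison:
  3/5 = 0.6
  1/2 = 0.5
  1/3 = 0.3333
  4/3 = 1.3333
  9/2 = 4.5
Decimals in increasing order: 0.3333 < 0.5 < 0.6 < 1.3333 < 4.5
Writing each back as its fraction gives the sorted order.
Final answer: 1/3, 1/2, 3/5, 4/3, 9/2


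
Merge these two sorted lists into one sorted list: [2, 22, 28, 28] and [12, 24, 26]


List A: [2, 22, 28, 28]
List B: [12, 24, 26]
Repeatedly compare the front elements and take the smaller:
  2 vs 12 -> take 2
  22 vs 12 -> take 12
  22 vs 24 -> take 22
  28 vs 24 -> take 24
  28 vs 26 -> take 26
  B is exhausted; append the rest of A: [28, 28]
Final answer: [2, 12, 22, 24, 26, 28, 28]


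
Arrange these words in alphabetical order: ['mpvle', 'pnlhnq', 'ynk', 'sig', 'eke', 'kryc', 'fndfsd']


Compare strings character by character (the first differing letter decides):
  'eke' < 'fndfsd' since 'e' < 'f' at position 1
  'fndfsd' < 'kryc' since 'f' < 'k' at position 1
  'kryc' < 'mpvle' since 'k' < 'm' at position 1
  'mpvle' < 'pnlhnq' since 'm' < 'p' at position 1
  'pnlhnq' < 'sig' since 'p' < 's' at position 1
  'sig' < 'ynk' since 's' < 'y' at position 1
Chaining these comparisons gives the alphabetical order.
Final answer: ['eke', 'fndfsd', 'kryc', 'mpvle', 'pnlhnq', 'sig', 'ynk']


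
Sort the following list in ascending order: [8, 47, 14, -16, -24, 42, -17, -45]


Original list: [8, 47, 14, -16, -24, 42, -17, -45]
Repeatedly take the smallest remaining element:
  Remaining [8, 47, 14, -16, -24, 42, -17, -45] -> smallest is -45
  Remaining [8, 47, 14, -16, -24, 42, -17] -> smallest is -24
  Remaining [8, 47, 14, -16, 42, -17] -> smallest is -17
  Remaining [8, 47, 14, -16, 42] -> smallest is -16
  Remaining [8, 47, 14, 42] -> smallest is 8
  Remaining [47, 14, 42] -> smallest is 14
  Remaining [47, 42] -> smallest is 42
  Remaining [47] -> smallest is 47
Collecting the picks in order gives the sorted list.
Final answer: [-45, -24, -17, -16, 8, 14, 42, 47]


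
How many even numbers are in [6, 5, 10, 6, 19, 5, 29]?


Check each element:
  6 is even
  5 is odd
  10 is even
  6 is even
  19 is odd
  5 is odd
  29 is odd
Evens: [6, 10, 6]
Count of evens = 3
Final answer: 3


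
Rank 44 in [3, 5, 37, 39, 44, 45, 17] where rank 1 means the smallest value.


Sort ascending: [3, 5, 17, 37, 39, 44, 45]
Find 44 in the sorted list.
44 is at position 6 (1-indexed).
Final answer: 6


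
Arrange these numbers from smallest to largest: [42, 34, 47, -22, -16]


Original list: [42, 34, 47, -22, -16]
Repeatedly take the smallest remaining element:
  Remaining [42, 34, 47, -22, -16] -> smallest is -22
  Remaining [42, 34, 47, -16] -> smallest is -16
  Remaining [42, 34, 47] -> smallest is 34
  Remaining [42, 47] -> smallest is 42
  Remaining [47] -> smallest is 47
Collecting the picks in order gives the sorted list.
Final answer: [-22, -16, 34, 42, 47]


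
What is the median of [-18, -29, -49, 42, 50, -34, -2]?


First, sort the list: [-49, -34, -29, -18, -2, 42, 50]
The list has 7 elements (odd count).
The middle index is 3 (0-based), and the element there is -18.
Final answer: -18


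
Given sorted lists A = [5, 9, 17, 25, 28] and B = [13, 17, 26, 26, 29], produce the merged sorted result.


List A: [5, 9, 17, 25, 28]
List B: [13, 17, 26, 26, 29]
Repeatedly compare the front elements and take the smaller:
  5 vs 13 -> take 5
  9 vs 13 -> take 9
  17 vs 13 -> take 13
  17 vs 17 -> take 17
  25 vs 17 -> take 17
  25 vs 26 -> take 25
  28 vs 26 -> take 26
  28 vs 26 -> take 26
  28 vs 29 -> take 28
  A is exhausted; append the rest of B: [29]
Final answer: [5, 9, 13, 17, 17, 25, 26, 26, 28, 29]


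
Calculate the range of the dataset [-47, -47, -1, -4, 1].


Maximum value: 1
Minimum value: -47
Range = 1 - (-47) = 48
Final answer: 48


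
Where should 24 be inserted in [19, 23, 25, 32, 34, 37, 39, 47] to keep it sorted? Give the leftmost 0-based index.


List is sorted: [19, 23, 25, 32, 34, 37, 39, 47]
We need the leftmost position where 24 can be inserted, i.e. the first index whose element is >= 24 (or the end of the list if none is).
Binary search with low=0, high=8 (0-based indices):
  low=0, high=8, mid=4: a[4]=34 >= 24, so high = 4
  low=0, high=4, mid=2: a[2]=25 >= 24, so high = 2
  low=0, high=2, mid=1: a[1]=23 < 24, so low = 2
Now low = high = 2, so the insertion index is 2.
Final answer: 2


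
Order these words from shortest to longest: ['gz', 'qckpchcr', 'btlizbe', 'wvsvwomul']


Compute lengths:
  'gz' has length 2
  'qckpchcr' has length 8
  'btlizbe' has length 7
  'wvsvwomul' has length 9
Lengths in increasing order: 2 < 7 < 8 < 9
Listing the words in that order gives the answer.
Final answer: ['gz', 'btlizbe', 'qckpchcr', 'wvsvwomul']


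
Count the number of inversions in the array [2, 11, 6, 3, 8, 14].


For each element, count the later elements that are smaller than it:
  2 (index 0): smaller elements after it = [] -> 0
  11 (index 1): smaller elements after it = [6, 3, 8] -> 3
  6 (index 2): smaller elements after it = [3] -> 1
  3 (index 3): smaller elements after it = [] -> 0
  8 (index 4): smaller elements after it = [] -> 0
Total inversions = 0 + 3 + 1 + 0 + 0 = 4
Final answer: 4


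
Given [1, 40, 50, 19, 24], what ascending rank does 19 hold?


Sort ascending: [1, 19, 24, 40, 50]
Find 19 in the sorted list.
19 is at position 2 (1-indexed).
Final answer: 2


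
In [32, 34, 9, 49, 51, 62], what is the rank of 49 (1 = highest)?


Sort descending: [62, 51, 49, 34, 32, 9]
Find 49 in the sorted list.
49 is at position 3.
Final answer: 3


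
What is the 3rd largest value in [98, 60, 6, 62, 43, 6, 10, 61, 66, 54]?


Sort descending: [98, 66, 62, 61, 60, 54, 43, 10, 6, 6]
The 3rd element (1-indexed) is at index 2.
Value = 62
Final answer: 62


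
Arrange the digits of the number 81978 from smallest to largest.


The number 81978 has digits: 8, 1, 9, 7, 8
Sorted: 1, 7, 8, 8, 9
Joining the sorted digits gives the result.
Final answer: 17889


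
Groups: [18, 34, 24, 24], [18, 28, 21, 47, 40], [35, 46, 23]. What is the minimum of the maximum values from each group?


Find max of each group:
  Group 1: [18, 34, 24, 24] -> max = 34
  Group 2: [18, 28, 21, 47, 40] -> max = 47
  Group 3: [35, 46, 23] -> max = 46
Maxes: [34, 47, 46]
Minimum of maxes = 34
Final answer: 34


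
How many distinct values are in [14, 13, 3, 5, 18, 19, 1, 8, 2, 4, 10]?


List all unique values:
Distinct values: [1, 2, 3, 4, 5, 8, 10, 13, 14, 18, 19]
Count = 11
Final answer: 11


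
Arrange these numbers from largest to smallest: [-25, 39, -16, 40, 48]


Original list: [-25, 39, -16, 40, 48]
Repeatedly take the largest remaining element:
  Remaining [-25, 39, -16, 40, 48] -> largest is 48
  Remaining [-25, 39, -16, 40] -> largest is 40
  Remaining [-25, 39, -16] -> largest is 39
  Remaining [-25, -16] -> largest is -16
  Remaining [-25] -> largest is -25
Collecting the picks in order gives the descending list.
Final answer: [48, 40, 39, -16, -25]


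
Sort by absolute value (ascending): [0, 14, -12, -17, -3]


Compute absolute values:
  |0| = 0
  |14| = 14
  |-12| = 12
  |-17| = 17
  |-3| = 3
Absolute values in increasing order: 0 < 3 < 12 < 14 < 17
Listing the original numbers in that order gives the answer.
Final answer: [0, -3, -12, 14, -17]


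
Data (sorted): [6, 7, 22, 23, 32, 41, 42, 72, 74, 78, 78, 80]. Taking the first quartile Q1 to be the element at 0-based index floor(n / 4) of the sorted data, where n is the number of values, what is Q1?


The list has n = 12 elements.
Q1 index = floor(12 / 4) = floor(3) = 3
Counting from index 0 in the sorted data, the element at index 3 is 23.
Final answer: 23


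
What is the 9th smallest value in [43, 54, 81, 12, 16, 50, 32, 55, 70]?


Sort ascending: [12, 16, 32, 43, 50, 54, 55, 70, 81]
The 9th element (1-indexed) is at index 8.
Value = 81
Final answer: 81


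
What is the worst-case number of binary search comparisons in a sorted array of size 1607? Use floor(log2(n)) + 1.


Binary search halves the search space each step.
Maximum comparisons = floor(log2(1607)) + 1
log2(1607) = 10.6502
floor(log2(1607)) = 10, so 10 + 1 = 11
Final answer: 11


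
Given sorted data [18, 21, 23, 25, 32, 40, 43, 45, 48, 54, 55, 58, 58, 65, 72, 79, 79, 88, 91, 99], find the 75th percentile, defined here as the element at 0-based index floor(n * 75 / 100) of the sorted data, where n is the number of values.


The dataset has n = 20 elements.
Index = floor(20 * 75 / 100) = floor(1500 / 100) = floor(15) = 15
Counting from index 0 in the sorted data, the element at index 15 is 79.
Final answer: 79


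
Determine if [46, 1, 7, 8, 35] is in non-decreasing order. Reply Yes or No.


Check consecutive pairs:
  46 <= 1? False
  1 <= 7? True
  7 <= 8? True
  8 <= 35? True
1 consecutive pair(s) are out of order, so the list is not sorted.
Final answer: No


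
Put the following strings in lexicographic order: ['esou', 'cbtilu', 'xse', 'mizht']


Compare strings character by character (the first differing letter decides):
  'cbtilu' < 'esou' since 'c' < 'e' at position 1
  'esou' < 'mizht' since 'e' < 'm' at position 1
  'mizht' < 'xse' since 'm' < 'x' at position 1
Chaining these comparisons gives the alphabetical order.
Final answer: ['cbtilu', 'esou', 'mizht', 'xse']


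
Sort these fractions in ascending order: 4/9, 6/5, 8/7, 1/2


Convert to decimal for comparison:
  4/9 = 0.4444
  6/5 = 1.2
  8/7 = 1.1429
  1/2 = 0.5
Decimals in increasing order: 0.4444 < 0.5 < 1.1429 < 1.2
Writing each back as its fraction gives the sorted order.
Final answer: 4/9, 1/2, 8/7, 6/5


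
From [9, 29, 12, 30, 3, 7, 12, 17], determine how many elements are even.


Check each element:
  9 is odd
  29 is odd
  12 is even
  30 is even
  3 is odd
  7 is odd
  12 is even
  17 is odd
Evens: [12, 30, 12]
Count of evens = 3
Final answer: 3


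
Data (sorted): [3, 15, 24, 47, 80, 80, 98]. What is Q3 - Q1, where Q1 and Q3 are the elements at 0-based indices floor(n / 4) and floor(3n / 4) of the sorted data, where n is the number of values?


The data has n = 7 elements.
Q1 index = floor(7 / 4) = floor(1.75) = 1; Q3 index = floor(3 * 7 / 4) = floor(5.25) = 5
Q1 = element at index 1 = 15
Q3 = element at index 5 = 80
IQR = 80 - 15 = 65
Final answer: 65


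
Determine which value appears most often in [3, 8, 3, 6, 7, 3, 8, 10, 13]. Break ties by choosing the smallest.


Count the frequency of each value:
  3 appears 3 time(s)
  6 appears 1 time(s)
  7 appears 1 time(s)
  8 appears 2 time(s)
  10 appears 1 time(s)
  13 appears 1 time(s)
Maximum frequency is 3.
Only 3 reaches that frequency, so it is the mode.
Final answer: 3


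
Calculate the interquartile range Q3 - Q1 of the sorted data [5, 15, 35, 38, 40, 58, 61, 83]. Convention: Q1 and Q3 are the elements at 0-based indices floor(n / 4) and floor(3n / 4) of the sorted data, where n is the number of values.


The data has n = 8 elements.
Q1 index = floor(8 / 4) = floor(2) = 2; Q3 index = floor(3 * 8 / 4) = floor(6) = 6
Q1 = element at index 2 = 35
Q3 = element at index 6 = 61
IQR = 61 - 35 = 26
Final answer: 26


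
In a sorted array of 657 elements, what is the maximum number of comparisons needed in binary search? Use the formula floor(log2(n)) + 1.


Binary search halves the search space each step.
Maximum comparisons = floor(log2(657)) + 1
log2(657) = 9.3597
floor(log2(657)) = 9, so 9 + 1 = 10
Final answer: 10


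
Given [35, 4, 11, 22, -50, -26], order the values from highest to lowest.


Original list: [35, 4, 11, 22, -50, -26]
Repeatedly take the largest remaining element:
  Remaining [35, 4, 11, 22, -50, -26] -> largest is 35
  Remaining [4, 11, 22, -50, -26] -> largest is 22
  Remaining [4, 11, -50, -26] -> largest is 11
  Remaining [4, -50, -26] -> largest is 4
  Remaining [-50, -26] -> largest is -26
  Remaining [-50] -> largest is -50
Collecting the picks in order gives the descending list.
Final answer: [35, 22, 11, 4, -26, -50]


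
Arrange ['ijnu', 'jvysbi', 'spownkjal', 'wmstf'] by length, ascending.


Compute lengths:
  'ijnu' has length 4
  'jvysbi' has length 6
  'spownkjal' has length 9
  'wmstf' has length 5
Lengths in increasing order: 4 < 5 < 6 < 9
Listing the words in that order gives the answer.
Final answer: ['ijnu', 'wmstf', 'jvysbi', 'spownkjal']


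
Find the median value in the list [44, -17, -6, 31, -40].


First, sort the list: [-40, -17, -6, 31, 44]
The list has 5 elements (odd count).
The middle index is 2 (0-based), and the element there is -6.
Final answer: -6


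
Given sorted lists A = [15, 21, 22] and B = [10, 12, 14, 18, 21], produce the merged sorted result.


List A: [15, 21, 22]
List B: [10, 12, 14, 18, 21]
Repeatedly compare the front elements and take the smaller:
  15 vs 10 -> take 10
  15 vs 12 -> take 12
  15 vs 14 -> take 14
  15 vs 18 -> take 15
  21 vs 18 -> take 18
  21 vs 21 -> take 21
  22 vs 21 -> take 21
  B is exhausted; append the rest of A: [22]
Final answer: [10, 12, 14, 15, 18, 21, 21, 22]


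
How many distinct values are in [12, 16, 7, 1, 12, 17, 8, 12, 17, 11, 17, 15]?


List all unique values:
Distinct values: [1, 7, 8, 11, 12, 15, 16, 17]
Count = 8
Final answer: 8


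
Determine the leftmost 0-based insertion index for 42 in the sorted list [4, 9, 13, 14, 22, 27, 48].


List is sorted: [4, 9, 13, 14, 22, 27, 48]
We need the leftmost position where 42 can be inserted, i.e. the first index whose element is >= 42 (or the end of the list if none is).
Binary search with low=0, high=7 (0-based indices):
  low=0, high=7, mid=3: a[3]=14 < 42, so low = 4
  low=4, high=7, mid=5: a[5]=27 < 42, so low = 6
  low=6, high=7, mid=6: a[6]=48 >= 42, so high = 6
Now low = high = 6, so the insertion index is 6.
Final answer: 6


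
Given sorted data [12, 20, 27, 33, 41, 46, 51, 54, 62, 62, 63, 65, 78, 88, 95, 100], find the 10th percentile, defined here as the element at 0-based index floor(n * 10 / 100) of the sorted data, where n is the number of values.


The dataset has n = 16 elements.
Index = floor(16 * 10 / 100) = floor(160 / 100) = floor(1.6) = 1
Counting from index 0 in the sorted data, the element at index 1 is 20.
Final answer: 20


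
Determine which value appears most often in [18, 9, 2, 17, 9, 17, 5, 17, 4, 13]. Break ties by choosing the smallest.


Count the frequency of each value:
  2 appears 1 time(s)
  4 appears 1 time(s)
  5 appears 1 time(s)
  9 appears 2 time(s)
  13 appears 1 time(s)
  17 appears 3 time(s)
  18 appears 1 time(s)
Maximum frequency is 3.
Only 17 reaches that frequency, so it is the mode.
Final answer: 17
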